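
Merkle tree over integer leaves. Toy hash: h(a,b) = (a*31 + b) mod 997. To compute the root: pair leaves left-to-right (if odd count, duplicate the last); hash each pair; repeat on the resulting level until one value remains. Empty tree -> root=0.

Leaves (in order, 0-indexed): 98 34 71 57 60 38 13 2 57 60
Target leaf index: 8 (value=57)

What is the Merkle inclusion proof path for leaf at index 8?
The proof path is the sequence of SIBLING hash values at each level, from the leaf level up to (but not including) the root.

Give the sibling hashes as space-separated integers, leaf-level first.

L0 (leaves): [98, 34, 71, 57, 60, 38, 13, 2, 57, 60], target index=8
L1: h(98,34)=(98*31+34)%997=81 [pair 0] h(71,57)=(71*31+57)%997=264 [pair 1] h(60,38)=(60*31+38)%997=901 [pair 2] h(13,2)=(13*31+2)%997=405 [pair 3] h(57,60)=(57*31+60)%997=830 [pair 4] -> [81, 264, 901, 405, 830]
  Sibling for proof at L0: 60
L2: h(81,264)=(81*31+264)%997=781 [pair 0] h(901,405)=(901*31+405)%997=420 [pair 1] h(830,830)=(830*31+830)%997=638 [pair 2] -> [781, 420, 638]
  Sibling for proof at L1: 830
L3: h(781,420)=(781*31+420)%997=703 [pair 0] h(638,638)=(638*31+638)%997=476 [pair 1] -> [703, 476]
  Sibling for proof at L2: 638
L4: h(703,476)=(703*31+476)%997=335 [pair 0] -> [335]
  Sibling for proof at L3: 703
Root: 335
Proof path (sibling hashes from leaf to root): [60, 830, 638, 703]

Answer: 60 830 638 703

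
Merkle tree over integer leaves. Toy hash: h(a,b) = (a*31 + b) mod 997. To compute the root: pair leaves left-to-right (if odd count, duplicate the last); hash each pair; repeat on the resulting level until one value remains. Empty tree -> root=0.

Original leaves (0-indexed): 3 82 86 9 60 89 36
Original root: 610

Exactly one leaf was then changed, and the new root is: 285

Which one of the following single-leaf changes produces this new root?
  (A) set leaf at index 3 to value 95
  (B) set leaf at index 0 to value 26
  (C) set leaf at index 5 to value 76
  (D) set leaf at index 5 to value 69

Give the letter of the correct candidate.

Answer: A

Derivation:
Original leaves: [3, 82, 86, 9, 60, 89, 36]
Target new root: 285
Try each candidate change and compute the resulting root:
Candidate A: set leaf[3] = 95 -> leaves = [3, 82, 86, 95, 60, 89, 36]
  L0: [3, 82, 86, 95, 60, 89, 36]
  L1: h(3,82)=(3*31+82)%997=175 h(86,95)=(86*31+95)%997=767 h(60,89)=(60*31+89)%997=952 h(36,36)=(36*31+36)%997=155 -> [175, 767, 952, 155]
  L2: h(175,767)=(175*31+767)%997=210 h(952,155)=(952*31+155)%997=754 -> [210, 754]
  L3: h(210,754)=(210*31+754)%997=285 -> [285]
  root = 285 == target 285  ** MATCH **
Candidate B: set leaf[0] = 26 -> leaves = [26, 82, 86, 9, 60, 89, 36]
  L0: [26, 82, 86, 9, 60, 89, 36]
  L1: h(26,82)=(26*31+82)%997=888 h(86,9)=(86*31+9)%997=681 h(60,89)=(60*31+89)%997=952 h(36,36)=(36*31+36)%997=155 -> [888, 681, 952, 155]
  L2: h(888,681)=(888*31+681)%997=293 h(952,155)=(952*31+155)%997=754 -> [293, 754]
  L3: h(293,754)=(293*31+754)%997=864 -> [864]
  root = 864 != target 285
Candidate C: set leaf[5] = 76 -> leaves = [3, 82, 86, 9, 60, 76, 36]
  L0: [3, 82, 86, 9, 60, 76, 36]
  L1: h(3,82)=(3*31+82)%997=175 h(86,9)=(86*31+9)%997=681 h(60,76)=(60*31+76)%997=939 h(36,36)=(36*31+36)%997=155 -> [175, 681, 939, 155]
  L2: h(175,681)=(175*31+681)%997=124 h(939,155)=(939*31+155)%997=351 -> [124, 351]
  L3: h(124,351)=(124*31+351)%997=207 -> [207]
  root = 207 != target 285
Candidate D: set leaf[5] = 69 -> leaves = [3, 82, 86, 9, 60, 69, 36]
  L0: [3, 82, 86, 9, 60, 69, 36]
  L1: h(3,82)=(3*31+82)%997=175 h(86,9)=(86*31+9)%997=681 h(60,69)=(60*31+69)%997=932 h(36,36)=(36*31+36)%997=155 -> [175, 681, 932, 155]
  L2: h(175,681)=(175*31+681)%997=124 h(932,155)=(932*31+155)%997=134 -> [124, 134]
  L3: h(124,134)=(124*31+134)%997=987 -> [987]
  root = 987 != target 285
Candidate A produces the target root.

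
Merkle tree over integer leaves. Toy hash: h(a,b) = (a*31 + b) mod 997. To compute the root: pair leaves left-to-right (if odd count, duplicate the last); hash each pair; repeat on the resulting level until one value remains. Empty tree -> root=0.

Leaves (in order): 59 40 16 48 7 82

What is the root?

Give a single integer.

Answer: 25

Derivation:
L0: [59, 40, 16, 48, 7, 82]
L1: h(59,40)=(59*31+40)%997=872 h(16,48)=(16*31+48)%997=544 h(7,82)=(7*31+82)%997=299 -> [872, 544, 299]
L2: h(872,544)=(872*31+544)%997=657 h(299,299)=(299*31+299)%997=595 -> [657, 595]
L3: h(657,595)=(657*31+595)%997=25 -> [25]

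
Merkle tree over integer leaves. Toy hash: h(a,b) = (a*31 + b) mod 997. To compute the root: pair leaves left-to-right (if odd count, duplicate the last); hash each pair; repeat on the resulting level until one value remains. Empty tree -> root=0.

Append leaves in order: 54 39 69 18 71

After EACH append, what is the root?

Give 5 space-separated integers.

After append 54 (leaves=[54]):
  L0: [54]
  root=54
After append 39 (leaves=[54, 39]):
  L0: [54, 39]
  L1: h(54,39)=(54*31+39)%997=716 -> [716]
  root=716
After append 69 (leaves=[54, 39, 69]):
  L0: [54, 39, 69]
  L1: h(54,39)=(54*31+39)%997=716 h(69,69)=(69*31+69)%997=214 -> [716, 214]
  L2: h(716,214)=(716*31+214)%997=476 -> [476]
  root=476
After append 18 (leaves=[54, 39, 69, 18]):
  L0: [54, 39, 69, 18]
  L1: h(54,39)=(54*31+39)%997=716 h(69,18)=(69*31+18)%997=163 -> [716, 163]
  L2: h(716,163)=(716*31+163)%997=425 -> [425]
  root=425
After append 71 (leaves=[54, 39, 69, 18, 71]):
  L0: [54, 39, 69, 18, 71]
  L1: h(54,39)=(54*31+39)%997=716 h(69,18)=(69*31+18)%997=163 h(71,71)=(71*31+71)%997=278 -> [716, 163, 278]
  L2: h(716,163)=(716*31+163)%997=425 h(278,278)=(278*31+278)%997=920 -> [425, 920]
  L3: h(425,920)=(425*31+920)%997=137 -> [137]
  root=137

Answer: 54 716 476 425 137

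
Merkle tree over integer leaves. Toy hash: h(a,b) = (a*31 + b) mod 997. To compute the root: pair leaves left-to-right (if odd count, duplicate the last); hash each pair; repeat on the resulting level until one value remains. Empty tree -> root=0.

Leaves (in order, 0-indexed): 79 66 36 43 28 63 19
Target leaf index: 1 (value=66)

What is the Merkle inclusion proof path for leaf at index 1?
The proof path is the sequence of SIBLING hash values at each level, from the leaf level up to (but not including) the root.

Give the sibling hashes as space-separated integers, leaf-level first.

Answer: 79 162 556

Derivation:
L0 (leaves): [79, 66, 36, 43, 28, 63, 19], target index=1
L1: h(79,66)=(79*31+66)%997=521 [pair 0] h(36,43)=(36*31+43)%997=162 [pair 1] h(28,63)=(28*31+63)%997=931 [pair 2] h(19,19)=(19*31+19)%997=608 [pair 3] -> [521, 162, 931, 608]
  Sibling for proof at L0: 79
L2: h(521,162)=(521*31+162)%997=361 [pair 0] h(931,608)=(931*31+608)%997=556 [pair 1] -> [361, 556]
  Sibling for proof at L1: 162
L3: h(361,556)=(361*31+556)%997=780 [pair 0] -> [780]
  Sibling for proof at L2: 556
Root: 780
Proof path (sibling hashes from leaf to root): [79, 162, 556]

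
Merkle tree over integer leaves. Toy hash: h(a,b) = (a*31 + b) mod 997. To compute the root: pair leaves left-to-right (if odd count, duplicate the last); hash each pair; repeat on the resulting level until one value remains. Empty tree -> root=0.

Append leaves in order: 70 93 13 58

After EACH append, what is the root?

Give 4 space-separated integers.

Answer: 70 269 779 824

Derivation:
After append 70 (leaves=[70]):
  L0: [70]
  root=70
After append 93 (leaves=[70, 93]):
  L0: [70, 93]
  L1: h(70,93)=(70*31+93)%997=269 -> [269]
  root=269
After append 13 (leaves=[70, 93, 13]):
  L0: [70, 93, 13]
  L1: h(70,93)=(70*31+93)%997=269 h(13,13)=(13*31+13)%997=416 -> [269, 416]
  L2: h(269,416)=(269*31+416)%997=779 -> [779]
  root=779
After append 58 (leaves=[70, 93, 13, 58]):
  L0: [70, 93, 13, 58]
  L1: h(70,93)=(70*31+93)%997=269 h(13,58)=(13*31+58)%997=461 -> [269, 461]
  L2: h(269,461)=(269*31+461)%997=824 -> [824]
  root=824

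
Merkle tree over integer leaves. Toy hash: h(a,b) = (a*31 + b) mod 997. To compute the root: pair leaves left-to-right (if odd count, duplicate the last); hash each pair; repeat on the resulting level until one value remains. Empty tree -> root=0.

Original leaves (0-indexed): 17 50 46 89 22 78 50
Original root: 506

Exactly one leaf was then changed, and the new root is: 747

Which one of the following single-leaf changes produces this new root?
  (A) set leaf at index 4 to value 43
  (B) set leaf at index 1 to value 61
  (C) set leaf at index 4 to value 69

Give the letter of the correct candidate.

Original leaves: [17, 50, 46, 89, 22, 78, 50]
Target new root: 747
Try each candidate change and compute the resulting root:
Candidate A: set leaf[4] = 43 -> leaves = [17, 50, 46, 89, 43, 78, 50]
  L0: [17, 50, 46, 89, 43, 78, 50]
  L1: h(17,50)=(17*31+50)%997=577 h(46,89)=(46*31+89)%997=518 h(43,78)=(43*31+78)%997=414 h(50,50)=(50*31+50)%997=603 -> [577, 518, 414, 603]
  L2: h(577,518)=(577*31+518)%997=459 h(414,603)=(414*31+603)%997=476 -> [459, 476]
  L3: h(459,476)=(459*31+476)%997=747 -> [747]
  root = 747 == target 747  ** MATCH **
Candidate B: set leaf[1] = 61 -> leaves = [17, 61, 46, 89, 22, 78, 50]
  L0: [17, 61, 46, 89, 22, 78, 50]
  L1: h(17,61)=(17*31+61)%997=588 h(46,89)=(46*31+89)%997=518 h(22,78)=(22*31+78)%997=760 h(50,50)=(50*31+50)%997=603 -> [588, 518, 760, 603]
  L2: h(588,518)=(588*31+518)%997=800 h(760,603)=(760*31+603)%997=235 -> [800, 235]
  L3: h(800,235)=(800*31+235)%997=110 -> [110]
  root = 110 != target 747
Candidate C: set leaf[4] = 69 -> leaves = [17, 50, 46, 89, 69, 78, 50]
  L0: [17, 50, 46, 89, 69, 78, 50]
  L1: h(17,50)=(17*31+50)%997=577 h(46,89)=(46*31+89)%997=518 h(69,78)=(69*31+78)%997=223 h(50,50)=(50*31+50)%997=603 -> [577, 518, 223, 603]
  L2: h(577,518)=(577*31+518)%997=459 h(223,603)=(223*31+603)%997=537 -> [459, 537]
  L3: h(459,537)=(459*31+537)%997=808 -> [808]
  root = 808 != target 747
Candidate A produces the target root.

Answer: A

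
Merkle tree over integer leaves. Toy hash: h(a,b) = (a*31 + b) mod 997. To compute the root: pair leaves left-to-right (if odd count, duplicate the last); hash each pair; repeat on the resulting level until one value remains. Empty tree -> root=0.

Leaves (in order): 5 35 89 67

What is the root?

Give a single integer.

L0: [5, 35, 89, 67]
L1: h(5,35)=(5*31+35)%997=190 h(89,67)=(89*31+67)%997=832 -> [190, 832]
L2: h(190,832)=(190*31+832)%997=740 -> [740]

Answer: 740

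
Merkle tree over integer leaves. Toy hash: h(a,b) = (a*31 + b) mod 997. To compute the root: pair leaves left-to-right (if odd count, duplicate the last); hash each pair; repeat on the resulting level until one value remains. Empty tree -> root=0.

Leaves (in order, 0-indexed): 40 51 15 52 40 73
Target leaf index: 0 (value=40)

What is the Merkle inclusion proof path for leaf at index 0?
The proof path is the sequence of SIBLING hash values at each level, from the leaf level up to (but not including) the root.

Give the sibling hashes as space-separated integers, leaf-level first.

L0 (leaves): [40, 51, 15, 52, 40, 73], target index=0
L1: h(40,51)=(40*31+51)%997=294 [pair 0] h(15,52)=(15*31+52)%997=517 [pair 1] h(40,73)=(40*31+73)%997=316 [pair 2] -> [294, 517, 316]
  Sibling for proof at L0: 51
L2: h(294,517)=(294*31+517)%997=658 [pair 0] h(316,316)=(316*31+316)%997=142 [pair 1] -> [658, 142]
  Sibling for proof at L1: 517
L3: h(658,142)=(658*31+142)%997=600 [pair 0] -> [600]
  Sibling for proof at L2: 142
Root: 600
Proof path (sibling hashes from leaf to root): [51, 517, 142]

Answer: 51 517 142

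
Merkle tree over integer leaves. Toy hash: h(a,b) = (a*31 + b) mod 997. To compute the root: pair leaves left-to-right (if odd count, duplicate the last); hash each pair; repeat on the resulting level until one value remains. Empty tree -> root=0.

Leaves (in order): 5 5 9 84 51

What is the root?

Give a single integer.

L0: [5, 5, 9, 84, 51]
L1: h(5,5)=(5*31+5)%997=160 h(9,84)=(9*31+84)%997=363 h(51,51)=(51*31+51)%997=635 -> [160, 363, 635]
L2: h(160,363)=(160*31+363)%997=338 h(635,635)=(635*31+635)%997=380 -> [338, 380]
L3: h(338,380)=(338*31+380)%997=888 -> [888]

Answer: 888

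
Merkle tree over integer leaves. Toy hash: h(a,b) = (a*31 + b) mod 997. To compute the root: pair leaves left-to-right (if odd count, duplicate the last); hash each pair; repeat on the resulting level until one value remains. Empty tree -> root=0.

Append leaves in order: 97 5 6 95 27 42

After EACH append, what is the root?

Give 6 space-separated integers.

After append 97 (leaves=[97]):
  L0: [97]
  root=97
After append 5 (leaves=[97, 5]):
  L0: [97, 5]
  L1: h(97,5)=(97*31+5)%997=21 -> [21]
  root=21
After append 6 (leaves=[97, 5, 6]):
  L0: [97, 5, 6]
  L1: h(97,5)=(97*31+5)%997=21 h(6,6)=(6*31+6)%997=192 -> [21, 192]
  L2: h(21,192)=(21*31+192)%997=843 -> [843]
  root=843
After append 95 (leaves=[97, 5, 6, 95]):
  L0: [97, 5, 6, 95]
  L1: h(97,5)=(97*31+5)%997=21 h(6,95)=(6*31+95)%997=281 -> [21, 281]
  L2: h(21,281)=(21*31+281)%997=932 -> [932]
  root=932
After append 27 (leaves=[97, 5, 6, 95, 27]):
  L0: [97, 5, 6, 95, 27]
  L1: h(97,5)=(97*31+5)%997=21 h(6,95)=(6*31+95)%997=281 h(27,27)=(27*31+27)%997=864 -> [21, 281, 864]
  L2: h(21,281)=(21*31+281)%997=932 h(864,864)=(864*31+864)%997=729 -> [932, 729]
  L3: h(932,729)=(932*31+729)%997=708 -> [708]
  root=708
After append 42 (leaves=[97, 5, 6, 95, 27, 42]):
  L0: [97, 5, 6, 95, 27, 42]
  L1: h(97,5)=(97*31+5)%997=21 h(6,95)=(6*31+95)%997=281 h(27,42)=(27*31+42)%997=879 -> [21, 281, 879]
  L2: h(21,281)=(21*31+281)%997=932 h(879,879)=(879*31+879)%997=212 -> [932, 212]
  L3: h(932,212)=(932*31+212)%997=191 -> [191]
  root=191

Answer: 97 21 843 932 708 191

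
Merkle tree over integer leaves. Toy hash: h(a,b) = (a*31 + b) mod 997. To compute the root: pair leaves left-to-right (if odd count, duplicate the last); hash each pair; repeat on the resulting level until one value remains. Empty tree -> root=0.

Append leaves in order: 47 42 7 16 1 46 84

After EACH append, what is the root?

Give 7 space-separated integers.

After append 47 (leaves=[47]):
  L0: [47]
  root=47
After append 42 (leaves=[47, 42]):
  L0: [47, 42]
  L1: h(47,42)=(47*31+42)%997=502 -> [502]
  root=502
After append 7 (leaves=[47, 42, 7]):
  L0: [47, 42, 7]
  L1: h(47,42)=(47*31+42)%997=502 h(7,7)=(7*31+7)%997=224 -> [502, 224]
  L2: h(502,224)=(502*31+224)%997=831 -> [831]
  root=831
After append 16 (leaves=[47, 42, 7, 16]):
  L0: [47, 42, 7, 16]
  L1: h(47,42)=(47*31+42)%997=502 h(7,16)=(7*31+16)%997=233 -> [502, 233]
  L2: h(502,233)=(502*31+233)%997=840 -> [840]
  root=840
After append 1 (leaves=[47, 42, 7, 16, 1]):
  L0: [47, 42, 7, 16, 1]
  L1: h(47,42)=(47*31+42)%997=502 h(7,16)=(7*31+16)%997=233 h(1,1)=(1*31+1)%997=32 -> [502, 233, 32]
  L2: h(502,233)=(502*31+233)%997=840 h(32,32)=(32*31+32)%997=27 -> [840, 27]
  L3: h(840,27)=(840*31+27)%997=145 -> [145]
  root=145
After append 46 (leaves=[47, 42, 7, 16, 1, 46]):
  L0: [47, 42, 7, 16, 1, 46]
  L1: h(47,42)=(47*31+42)%997=502 h(7,16)=(7*31+16)%997=233 h(1,46)=(1*31+46)%997=77 -> [502, 233, 77]
  L2: h(502,233)=(502*31+233)%997=840 h(77,77)=(77*31+77)%997=470 -> [840, 470]
  L3: h(840,470)=(840*31+470)%997=588 -> [588]
  root=588
After append 84 (leaves=[47, 42, 7, 16, 1, 46, 84]):
  L0: [47, 42, 7, 16, 1, 46, 84]
  L1: h(47,42)=(47*31+42)%997=502 h(7,16)=(7*31+16)%997=233 h(1,46)=(1*31+46)%997=77 h(84,84)=(84*31+84)%997=694 -> [502, 233, 77, 694]
  L2: h(502,233)=(502*31+233)%997=840 h(77,694)=(77*31+694)%997=90 -> [840, 90]
  L3: h(840,90)=(840*31+90)%997=208 -> [208]
  root=208

Answer: 47 502 831 840 145 588 208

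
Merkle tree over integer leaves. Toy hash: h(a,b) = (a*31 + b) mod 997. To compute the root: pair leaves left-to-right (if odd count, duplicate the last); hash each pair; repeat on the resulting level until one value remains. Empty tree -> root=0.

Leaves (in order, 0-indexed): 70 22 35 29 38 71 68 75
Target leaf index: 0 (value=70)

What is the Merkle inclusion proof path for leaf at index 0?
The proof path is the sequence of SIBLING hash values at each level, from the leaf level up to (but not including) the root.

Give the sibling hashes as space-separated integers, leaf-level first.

Answer: 22 117 25

Derivation:
L0 (leaves): [70, 22, 35, 29, 38, 71, 68, 75], target index=0
L1: h(70,22)=(70*31+22)%997=198 [pair 0] h(35,29)=(35*31+29)%997=117 [pair 1] h(38,71)=(38*31+71)%997=252 [pair 2] h(68,75)=(68*31+75)%997=189 [pair 3] -> [198, 117, 252, 189]
  Sibling for proof at L0: 22
L2: h(198,117)=(198*31+117)%997=273 [pair 0] h(252,189)=(252*31+189)%997=25 [pair 1] -> [273, 25]
  Sibling for proof at L1: 117
L3: h(273,25)=(273*31+25)%997=512 [pair 0] -> [512]
  Sibling for proof at L2: 25
Root: 512
Proof path (sibling hashes from leaf to root): [22, 117, 25]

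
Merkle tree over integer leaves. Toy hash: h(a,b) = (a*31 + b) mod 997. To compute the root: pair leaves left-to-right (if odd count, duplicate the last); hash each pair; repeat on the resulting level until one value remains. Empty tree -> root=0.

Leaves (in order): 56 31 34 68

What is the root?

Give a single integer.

L0: [56, 31, 34, 68]
L1: h(56,31)=(56*31+31)%997=770 h(34,68)=(34*31+68)%997=125 -> [770, 125]
L2: h(770,125)=(770*31+125)%997=67 -> [67]

Answer: 67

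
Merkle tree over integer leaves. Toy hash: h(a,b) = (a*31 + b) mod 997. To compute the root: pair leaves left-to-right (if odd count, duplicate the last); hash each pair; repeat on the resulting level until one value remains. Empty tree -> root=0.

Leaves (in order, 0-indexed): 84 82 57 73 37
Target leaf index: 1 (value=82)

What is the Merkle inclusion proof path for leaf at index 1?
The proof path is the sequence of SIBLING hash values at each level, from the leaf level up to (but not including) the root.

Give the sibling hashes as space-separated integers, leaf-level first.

Answer: 84 843 2

Derivation:
L0 (leaves): [84, 82, 57, 73, 37], target index=1
L1: h(84,82)=(84*31+82)%997=692 [pair 0] h(57,73)=(57*31+73)%997=843 [pair 1] h(37,37)=(37*31+37)%997=187 [pair 2] -> [692, 843, 187]
  Sibling for proof at L0: 84
L2: h(692,843)=(692*31+843)%997=361 [pair 0] h(187,187)=(187*31+187)%997=2 [pair 1] -> [361, 2]
  Sibling for proof at L1: 843
L3: h(361,2)=(361*31+2)%997=226 [pair 0] -> [226]
  Sibling for proof at L2: 2
Root: 226
Proof path (sibling hashes from leaf to root): [84, 843, 2]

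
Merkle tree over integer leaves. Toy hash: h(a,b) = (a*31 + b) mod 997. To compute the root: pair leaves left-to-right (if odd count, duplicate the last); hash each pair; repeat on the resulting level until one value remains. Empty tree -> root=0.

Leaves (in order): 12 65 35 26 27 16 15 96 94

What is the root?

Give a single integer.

Answer: 825

Derivation:
L0: [12, 65, 35, 26, 27, 16, 15, 96, 94]
L1: h(12,65)=(12*31+65)%997=437 h(35,26)=(35*31+26)%997=114 h(27,16)=(27*31+16)%997=853 h(15,96)=(15*31+96)%997=561 h(94,94)=(94*31+94)%997=17 -> [437, 114, 853, 561, 17]
L2: h(437,114)=(437*31+114)%997=700 h(853,561)=(853*31+561)%997=85 h(17,17)=(17*31+17)%997=544 -> [700, 85, 544]
L3: h(700,85)=(700*31+85)%997=848 h(544,544)=(544*31+544)%997=459 -> [848, 459]
L4: h(848,459)=(848*31+459)%997=825 -> [825]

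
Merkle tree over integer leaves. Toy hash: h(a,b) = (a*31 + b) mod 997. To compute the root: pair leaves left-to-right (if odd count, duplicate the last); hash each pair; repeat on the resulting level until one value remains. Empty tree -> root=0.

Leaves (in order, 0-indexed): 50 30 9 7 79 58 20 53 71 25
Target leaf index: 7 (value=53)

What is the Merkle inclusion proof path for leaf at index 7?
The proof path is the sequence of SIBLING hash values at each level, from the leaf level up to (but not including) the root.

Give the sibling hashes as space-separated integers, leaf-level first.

Answer: 20 513 413 282

Derivation:
L0 (leaves): [50, 30, 9, 7, 79, 58, 20, 53, 71, 25], target index=7
L1: h(50,30)=(50*31+30)%997=583 [pair 0] h(9,7)=(9*31+7)%997=286 [pair 1] h(79,58)=(79*31+58)%997=513 [pair 2] h(20,53)=(20*31+53)%997=673 [pair 3] h(71,25)=(71*31+25)%997=232 [pair 4] -> [583, 286, 513, 673, 232]
  Sibling for proof at L0: 20
L2: h(583,286)=(583*31+286)%997=413 [pair 0] h(513,673)=(513*31+673)%997=624 [pair 1] h(232,232)=(232*31+232)%997=445 [pair 2] -> [413, 624, 445]
  Sibling for proof at L1: 513
L3: h(413,624)=(413*31+624)%997=466 [pair 0] h(445,445)=(445*31+445)%997=282 [pair 1] -> [466, 282]
  Sibling for proof at L2: 413
L4: h(466,282)=(466*31+282)%997=770 [pair 0] -> [770]
  Sibling for proof at L3: 282
Root: 770
Proof path (sibling hashes from leaf to root): [20, 513, 413, 282]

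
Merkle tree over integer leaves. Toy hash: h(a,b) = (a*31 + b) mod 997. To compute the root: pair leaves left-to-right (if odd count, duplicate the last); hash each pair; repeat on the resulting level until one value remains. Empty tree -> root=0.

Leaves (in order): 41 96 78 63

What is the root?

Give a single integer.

L0: [41, 96, 78, 63]
L1: h(41,96)=(41*31+96)%997=370 h(78,63)=(78*31+63)%997=487 -> [370, 487]
L2: h(370,487)=(370*31+487)%997=990 -> [990]

Answer: 990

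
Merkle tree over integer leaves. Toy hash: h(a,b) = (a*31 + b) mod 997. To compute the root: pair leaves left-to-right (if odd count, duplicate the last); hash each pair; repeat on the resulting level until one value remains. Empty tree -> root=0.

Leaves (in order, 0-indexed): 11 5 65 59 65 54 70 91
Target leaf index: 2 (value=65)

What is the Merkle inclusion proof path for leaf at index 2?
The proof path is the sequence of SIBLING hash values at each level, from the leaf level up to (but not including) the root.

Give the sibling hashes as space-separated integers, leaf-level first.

Answer: 59 346 598

Derivation:
L0 (leaves): [11, 5, 65, 59, 65, 54, 70, 91], target index=2
L1: h(11,5)=(11*31+5)%997=346 [pair 0] h(65,59)=(65*31+59)%997=80 [pair 1] h(65,54)=(65*31+54)%997=75 [pair 2] h(70,91)=(70*31+91)%997=267 [pair 3] -> [346, 80, 75, 267]
  Sibling for proof at L0: 59
L2: h(346,80)=(346*31+80)%997=836 [pair 0] h(75,267)=(75*31+267)%997=598 [pair 1] -> [836, 598]
  Sibling for proof at L1: 346
L3: h(836,598)=(836*31+598)%997=592 [pair 0] -> [592]
  Sibling for proof at L2: 598
Root: 592
Proof path (sibling hashes from leaf to root): [59, 346, 598]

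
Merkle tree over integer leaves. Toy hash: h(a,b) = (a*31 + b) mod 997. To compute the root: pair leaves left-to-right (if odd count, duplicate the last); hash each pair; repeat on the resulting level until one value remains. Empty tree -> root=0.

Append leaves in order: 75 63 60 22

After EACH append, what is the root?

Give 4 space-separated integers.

Answer: 75 394 176 138

Derivation:
After append 75 (leaves=[75]):
  L0: [75]
  root=75
After append 63 (leaves=[75, 63]):
  L0: [75, 63]
  L1: h(75,63)=(75*31+63)%997=394 -> [394]
  root=394
After append 60 (leaves=[75, 63, 60]):
  L0: [75, 63, 60]
  L1: h(75,63)=(75*31+63)%997=394 h(60,60)=(60*31+60)%997=923 -> [394, 923]
  L2: h(394,923)=(394*31+923)%997=176 -> [176]
  root=176
After append 22 (leaves=[75, 63, 60, 22]):
  L0: [75, 63, 60, 22]
  L1: h(75,63)=(75*31+63)%997=394 h(60,22)=(60*31+22)%997=885 -> [394, 885]
  L2: h(394,885)=(394*31+885)%997=138 -> [138]
  root=138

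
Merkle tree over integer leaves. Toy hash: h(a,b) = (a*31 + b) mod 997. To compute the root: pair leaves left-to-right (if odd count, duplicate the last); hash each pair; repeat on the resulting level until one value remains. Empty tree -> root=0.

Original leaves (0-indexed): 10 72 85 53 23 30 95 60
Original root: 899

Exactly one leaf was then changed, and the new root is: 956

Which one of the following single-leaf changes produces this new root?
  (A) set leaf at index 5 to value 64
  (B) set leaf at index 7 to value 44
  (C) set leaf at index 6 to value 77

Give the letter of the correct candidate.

Answer: A

Derivation:
Original leaves: [10, 72, 85, 53, 23, 30, 95, 60]
Target new root: 956
Try each candidate change and compute the resulting root:
Candidate A: set leaf[5] = 64 -> leaves = [10, 72, 85, 53, 23, 64, 95, 60]
  L0: [10, 72, 85, 53, 23, 64, 95, 60]
  L1: h(10,72)=(10*31+72)%997=382 h(85,53)=(85*31+53)%997=694 h(23,64)=(23*31+64)%997=777 h(95,60)=(95*31+60)%997=14 -> [382, 694, 777, 14]
  L2: h(382,694)=(382*31+694)%997=572 h(777,14)=(777*31+14)%997=173 -> [572, 173]
  L3: h(572,173)=(572*31+173)%997=956 -> [956]
  root = 956 == target 956  ** MATCH **
Candidate B: set leaf[7] = 44 -> leaves = [10, 72, 85, 53, 23, 30, 95, 44]
  L0: [10, 72, 85, 53, 23, 30, 95, 44]
  L1: h(10,72)=(10*31+72)%997=382 h(85,53)=(85*31+53)%997=694 h(23,30)=(23*31+30)%997=743 h(95,44)=(95*31+44)%997=995 -> [382, 694, 743, 995]
  L2: h(382,694)=(382*31+694)%997=572 h(743,995)=(743*31+995)%997=100 -> [572, 100]
  L3: h(572,100)=(572*31+100)%997=883 -> [883]
  root = 883 != target 956
Candidate C: set leaf[6] = 77 -> leaves = [10, 72, 85, 53, 23, 30, 77, 60]
  L0: [10, 72, 85, 53, 23, 30, 77, 60]
  L1: h(10,72)=(10*31+72)%997=382 h(85,53)=(85*31+53)%997=694 h(23,30)=(23*31+30)%997=743 h(77,60)=(77*31+60)%997=453 -> [382, 694, 743, 453]
  L2: h(382,694)=(382*31+694)%997=572 h(743,453)=(743*31+453)%997=555 -> [572, 555]
  L3: h(572,555)=(572*31+555)%997=341 -> [341]
  root = 341 != target 956
Candidate A produces the target root.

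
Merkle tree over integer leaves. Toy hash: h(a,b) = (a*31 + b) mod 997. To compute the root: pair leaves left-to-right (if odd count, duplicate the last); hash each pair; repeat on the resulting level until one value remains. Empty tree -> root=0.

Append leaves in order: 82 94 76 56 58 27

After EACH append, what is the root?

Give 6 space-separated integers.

After append 82 (leaves=[82]):
  L0: [82]
  root=82
After append 94 (leaves=[82, 94]):
  L0: [82, 94]
  L1: h(82,94)=(82*31+94)%997=642 -> [642]
  root=642
After append 76 (leaves=[82, 94, 76]):
  L0: [82, 94, 76]
  L1: h(82,94)=(82*31+94)%997=642 h(76,76)=(76*31+76)%997=438 -> [642, 438]
  L2: h(642,438)=(642*31+438)%997=400 -> [400]
  root=400
After append 56 (leaves=[82, 94, 76, 56]):
  L0: [82, 94, 76, 56]
  L1: h(82,94)=(82*31+94)%997=642 h(76,56)=(76*31+56)%997=418 -> [642, 418]
  L2: h(642,418)=(642*31+418)%997=380 -> [380]
  root=380
After append 58 (leaves=[82, 94, 76, 56, 58]):
  L0: [82, 94, 76, 56, 58]
  L1: h(82,94)=(82*31+94)%997=642 h(76,56)=(76*31+56)%997=418 h(58,58)=(58*31+58)%997=859 -> [642, 418, 859]
  L2: h(642,418)=(642*31+418)%997=380 h(859,859)=(859*31+859)%997=569 -> [380, 569]
  L3: h(380,569)=(380*31+569)%997=385 -> [385]
  root=385
After append 27 (leaves=[82, 94, 76, 56, 58, 27]):
  L0: [82, 94, 76, 56, 58, 27]
  L1: h(82,94)=(82*31+94)%997=642 h(76,56)=(76*31+56)%997=418 h(58,27)=(58*31+27)%997=828 -> [642, 418, 828]
  L2: h(642,418)=(642*31+418)%997=380 h(828,828)=(828*31+828)%997=574 -> [380, 574]
  L3: h(380,574)=(380*31+574)%997=390 -> [390]
  root=390

Answer: 82 642 400 380 385 390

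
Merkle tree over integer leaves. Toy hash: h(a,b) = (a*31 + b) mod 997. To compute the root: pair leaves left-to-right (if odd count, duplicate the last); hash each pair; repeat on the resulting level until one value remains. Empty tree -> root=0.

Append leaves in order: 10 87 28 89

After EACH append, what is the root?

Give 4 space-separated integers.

After append 10 (leaves=[10]):
  L0: [10]
  root=10
After append 87 (leaves=[10, 87]):
  L0: [10, 87]
  L1: h(10,87)=(10*31+87)%997=397 -> [397]
  root=397
After append 28 (leaves=[10, 87, 28]):
  L0: [10, 87, 28]
  L1: h(10,87)=(10*31+87)%997=397 h(28,28)=(28*31+28)%997=896 -> [397, 896]
  L2: h(397,896)=(397*31+896)%997=242 -> [242]
  root=242
After append 89 (leaves=[10, 87, 28, 89]):
  L0: [10, 87, 28, 89]
  L1: h(10,87)=(10*31+87)%997=397 h(28,89)=(28*31+89)%997=957 -> [397, 957]
  L2: h(397,957)=(397*31+957)%997=303 -> [303]
  root=303

Answer: 10 397 242 303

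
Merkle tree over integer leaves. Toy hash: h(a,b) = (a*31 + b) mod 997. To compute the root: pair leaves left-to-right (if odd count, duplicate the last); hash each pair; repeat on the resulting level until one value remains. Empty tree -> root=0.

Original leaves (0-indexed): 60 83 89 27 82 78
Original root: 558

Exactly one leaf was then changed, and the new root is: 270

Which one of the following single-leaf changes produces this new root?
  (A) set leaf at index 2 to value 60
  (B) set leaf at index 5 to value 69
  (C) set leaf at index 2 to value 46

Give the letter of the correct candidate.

Answer: B

Derivation:
Original leaves: [60, 83, 89, 27, 82, 78]
Target new root: 270
Try each candidate change and compute the resulting root:
Candidate A: set leaf[2] = 60 -> leaves = [60, 83, 60, 27, 82, 78]
  L0: [60, 83, 60, 27, 82, 78]
  L1: h(60,83)=(60*31+83)%997=946 h(60,27)=(60*31+27)%997=890 h(82,78)=(82*31+78)%997=626 -> [946, 890, 626]
  L2: h(946,890)=(946*31+890)%997=306 h(626,626)=(626*31+626)%997=92 -> [306, 92]
  L3: h(306,92)=(306*31+92)%997=605 -> [605]
  root = 605 != target 270
Candidate B: set leaf[5] = 69 -> leaves = [60, 83, 89, 27, 82, 69]
  L0: [60, 83, 89, 27, 82, 69]
  L1: h(60,83)=(60*31+83)%997=946 h(89,27)=(89*31+27)%997=792 h(82,69)=(82*31+69)%997=617 -> [946, 792, 617]
  L2: h(946,792)=(946*31+792)%997=208 h(617,617)=(617*31+617)%997=801 -> [208, 801]
  L3: h(208,801)=(208*31+801)%997=270 -> [270]
  root = 270 == target 270  ** MATCH **
Candidate C: set leaf[2] = 46 -> leaves = [60, 83, 46, 27, 82, 78]
  L0: [60, 83, 46, 27, 82, 78]
  L1: h(60,83)=(60*31+83)%997=946 h(46,27)=(46*31+27)%997=456 h(82,78)=(82*31+78)%997=626 -> [946, 456, 626]
  L2: h(946,456)=(946*31+456)%997=869 h(626,626)=(626*31+626)%997=92 -> [869, 92]
  L3: h(869,92)=(869*31+92)%997=112 -> [112]
  root = 112 != target 270
Candidate B produces the target root.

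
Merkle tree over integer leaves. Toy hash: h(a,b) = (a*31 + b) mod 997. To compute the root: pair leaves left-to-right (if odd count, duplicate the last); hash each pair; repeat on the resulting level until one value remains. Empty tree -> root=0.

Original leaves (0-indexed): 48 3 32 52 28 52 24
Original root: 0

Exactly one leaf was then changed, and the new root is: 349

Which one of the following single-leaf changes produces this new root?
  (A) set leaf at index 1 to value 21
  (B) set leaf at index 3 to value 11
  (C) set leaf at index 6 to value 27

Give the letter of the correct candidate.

Answer: A

Derivation:
Original leaves: [48, 3, 32, 52, 28, 52, 24]
Target new root: 349
Try each candidate change and compute the resulting root:
Candidate A: set leaf[1] = 21 -> leaves = [48, 21, 32, 52, 28, 52, 24]
  L0: [48, 21, 32, 52, 28, 52, 24]
  L1: h(48,21)=(48*31+21)%997=512 h(32,52)=(32*31+52)%997=47 h(28,52)=(28*31+52)%997=920 h(24,24)=(24*31+24)%997=768 -> [512, 47, 920, 768]
  L2: h(512,47)=(512*31+47)%997=964 h(920,768)=(920*31+768)%997=375 -> [964, 375]
  L3: h(964,375)=(964*31+375)%997=349 -> [349]
  root = 349 == target 349  ** MATCH **
Candidate B: set leaf[3] = 11 -> leaves = [48, 3, 32, 11, 28, 52, 24]
  L0: [48, 3, 32, 11, 28, 52, 24]
  L1: h(48,3)=(48*31+3)%997=494 h(32,11)=(32*31+11)%997=6 h(28,52)=(28*31+52)%997=920 h(24,24)=(24*31+24)%997=768 -> [494, 6, 920, 768]
  L2: h(494,6)=(494*31+6)%997=365 h(920,768)=(920*31+768)%997=375 -> [365, 375]
  L3: h(365,375)=(365*31+375)%997=723 -> [723]
  root = 723 != target 349
Candidate C: set leaf[6] = 27 -> leaves = [48, 3, 32, 52, 28, 52, 27]
  L0: [48, 3, 32, 52, 28, 52, 27]
  L1: h(48,3)=(48*31+3)%997=494 h(32,52)=(32*31+52)%997=47 h(28,52)=(28*31+52)%997=920 h(27,27)=(27*31+27)%997=864 -> [494, 47, 920, 864]
  L2: h(494,47)=(494*31+47)%997=406 h(920,864)=(920*31+864)%997=471 -> [406, 471]
  L3: h(406,471)=(406*31+471)%997=96 -> [96]
  root = 96 != target 349
Candidate A produces the target root.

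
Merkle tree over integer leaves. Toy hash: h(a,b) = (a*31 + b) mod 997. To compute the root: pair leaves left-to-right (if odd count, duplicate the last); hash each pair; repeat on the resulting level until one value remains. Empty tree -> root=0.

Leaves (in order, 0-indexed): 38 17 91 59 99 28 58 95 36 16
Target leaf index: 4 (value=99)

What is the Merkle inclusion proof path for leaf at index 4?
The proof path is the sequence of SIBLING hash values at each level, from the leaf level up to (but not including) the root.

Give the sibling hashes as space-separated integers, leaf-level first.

L0 (leaves): [38, 17, 91, 59, 99, 28, 58, 95, 36, 16], target index=4
L1: h(38,17)=(38*31+17)%997=198 [pair 0] h(91,59)=(91*31+59)%997=886 [pair 1] h(99,28)=(99*31+28)%997=106 [pair 2] h(58,95)=(58*31+95)%997=896 [pair 3] h(36,16)=(36*31+16)%997=135 [pair 4] -> [198, 886, 106, 896, 135]
  Sibling for proof at L0: 28
L2: h(198,886)=(198*31+886)%997=45 [pair 0] h(106,896)=(106*31+896)%997=194 [pair 1] h(135,135)=(135*31+135)%997=332 [pair 2] -> [45, 194, 332]
  Sibling for proof at L1: 896
L3: h(45,194)=(45*31+194)%997=592 [pair 0] h(332,332)=(332*31+332)%997=654 [pair 1] -> [592, 654]
  Sibling for proof at L2: 45
L4: h(592,654)=(592*31+654)%997=63 [pair 0] -> [63]
  Sibling for proof at L3: 654
Root: 63
Proof path (sibling hashes from leaf to root): [28, 896, 45, 654]

Answer: 28 896 45 654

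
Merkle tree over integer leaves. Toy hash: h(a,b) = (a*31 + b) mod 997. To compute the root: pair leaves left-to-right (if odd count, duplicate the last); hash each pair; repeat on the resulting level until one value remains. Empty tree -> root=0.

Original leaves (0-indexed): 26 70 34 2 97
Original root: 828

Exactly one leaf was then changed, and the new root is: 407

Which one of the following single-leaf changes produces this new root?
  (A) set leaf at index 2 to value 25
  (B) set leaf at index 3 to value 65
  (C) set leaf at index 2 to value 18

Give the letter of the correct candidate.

Answer: C

Derivation:
Original leaves: [26, 70, 34, 2, 97]
Target new root: 407
Try each candidate change and compute the resulting root:
Candidate A: set leaf[2] = 25 -> leaves = [26, 70, 25, 2, 97]
  L0: [26, 70, 25, 2, 97]
  L1: h(26,70)=(26*31+70)%997=876 h(25,2)=(25*31+2)%997=777 h(97,97)=(97*31+97)%997=113 -> [876, 777, 113]
  L2: h(876,777)=(876*31+777)%997=17 h(113,113)=(113*31+113)%997=625 -> [17, 625]
  L3: h(17,625)=(17*31+625)%997=155 -> [155]
  root = 155 != target 407
Candidate B: set leaf[3] = 65 -> leaves = [26, 70, 34, 65, 97]
  L0: [26, 70, 34, 65, 97]
  L1: h(26,70)=(26*31+70)%997=876 h(34,65)=(34*31+65)%997=122 h(97,97)=(97*31+97)%997=113 -> [876, 122, 113]
  L2: h(876,122)=(876*31+122)%997=359 h(113,113)=(113*31+113)%997=625 -> [359, 625]
  L3: h(359,625)=(359*31+625)%997=787 -> [787]
  root = 787 != target 407
Candidate C: set leaf[2] = 18 -> leaves = [26, 70, 18, 2, 97]
  L0: [26, 70, 18, 2, 97]
  L1: h(26,70)=(26*31+70)%997=876 h(18,2)=(18*31+2)%997=560 h(97,97)=(97*31+97)%997=113 -> [876, 560, 113]
  L2: h(876,560)=(876*31+560)%997=797 h(113,113)=(113*31+113)%997=625 -> [797, 625]
  L3: h(797,625)=(797*31+625)%997=407 -> [407]
  root = 407 == target 407  ** MATCH **
Candidate C produces the target root.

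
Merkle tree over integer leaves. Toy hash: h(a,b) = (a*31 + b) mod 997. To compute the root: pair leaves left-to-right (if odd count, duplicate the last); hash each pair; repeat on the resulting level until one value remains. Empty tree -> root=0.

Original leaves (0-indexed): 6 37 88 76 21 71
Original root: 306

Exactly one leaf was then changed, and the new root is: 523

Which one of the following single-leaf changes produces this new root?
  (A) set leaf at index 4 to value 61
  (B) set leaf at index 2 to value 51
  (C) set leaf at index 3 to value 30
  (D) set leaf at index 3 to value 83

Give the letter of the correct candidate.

Answer: D

Derivation:
Original leaves: [6, 37, 88, 76, 21, 71]
Target new root: 523
Try each candidate change and compute the resulting root:
Candidate A: set leaf[4] = 61 -> leaves = [6, 37, 88, 76, 61, 71]
  L0: [6, 37, 88, 76, 61, 71]
  L1: h(6,37)=(6*31+37)%997=223 h(88,76)=(88*31+76)%997=810 h(61,71)=(61*31+71)%997=965 -> [223, 810, 965]
  L2: h(223,810)=(223*31+810)%997=744 h(965,965)=(965*31+965)%997=970 -> [744, 970]
  L3: h(744,970)=(744*31+970)%997=106 -> [106]
  root = 106 != target 523
Candidate B: set leaf[2] = 51 -> leaves = [6, 37, 51, 76, 21, 71]
  L0: [6, 37, 51, 76, 21, 71]
  L1: h(6,37)=(6*31+37)%997=223 h(51,76)=(51*31+76)%997=660 h(21,71)=(21*31+71)%997=722 -> [223, 660, 722]
  L2: h(223,660)=(223*31+660)%997=594 h(722,722)=(722*31+722)%997=173 -> [594, 173]
  L3: h(594,173)=(594*31+173)%997=641 -> [641]
  root = 641 != target 523
Candidate C: set leaf[3] = 30 -> leaves = [6, 37, 88, 30, 21, 71]
  L0: [6, 37, 88, 30, 21, 71]
  L1: h(6,37)=(6*31+37)%997=223 h(88,30)=(88*31+30)%997=764 h(21,71)=(21*31+71)%997=722 -> [223, 764, 722]
  L2: h(223,764)=(223*31+764)%997=698 h(722,722)=(722*31+722)%997=173 -> [698, 173]
  L3: h(698,173)=(698*31+173)%997=874 -> [874]
  root = 874 != target 523
Candidate D: set leaf[3] = 83 -> leaves = [6, 37, 88, 83, 21, 71]
  L0: [6, 37, 88, 83, 21, 71]
  L1: h(6,37)=(6*31+37)%997=223 h(88,83)=(88*31+83)%997=817 h(21,71)=(21*31+71)%997=722 -> [223, 817, 722]
  L2: h(223,817)=(223*31+817)%997=751 h(722,722)=(722*31+722)%997=173 -> [751, 173]
  L3: h(751,173)=(751*31+173)%997=523 -> [523]
  root = 523 == target 523  ** MATCH **
Candidate D produces the target root.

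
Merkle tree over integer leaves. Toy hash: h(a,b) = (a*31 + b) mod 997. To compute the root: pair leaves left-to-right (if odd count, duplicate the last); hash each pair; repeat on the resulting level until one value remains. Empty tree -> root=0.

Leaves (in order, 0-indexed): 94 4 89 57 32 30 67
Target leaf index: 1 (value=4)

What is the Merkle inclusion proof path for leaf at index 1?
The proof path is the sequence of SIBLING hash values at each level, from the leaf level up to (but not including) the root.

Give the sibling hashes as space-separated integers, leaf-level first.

Answer: 94 822 925

Derivation:
L0 (leaves): [94, 4, 89, 57, 32, 30, 67], target index=1
L1: h(94,4)=(94*31+4)%997=924 [pair 0] h(89,57)=(89*31+57)%997=822 [pair 1] h(32,30)=(32*31+30)%997=25 [pair 2] h(67,67)=(67*31+67)%997=150 [pair 3] -> [924, 822, 25, 150]
  Sibling for proof at L0: 94
L2: h(924,822)=(924*31+822)%997=553 [pair 0] h(25,150)=(25*31+150)%997=925 [pair 1] -> [553, 925]
  Sibling for proof at L1: 822
L3: h(553,925)=(553*31+925)%997=122 [pair 0] -> [122]
  Sibling for proof at L2: 925
Root: 122
Proof path (sibling hashes from leaf to root): [94, 822, 925]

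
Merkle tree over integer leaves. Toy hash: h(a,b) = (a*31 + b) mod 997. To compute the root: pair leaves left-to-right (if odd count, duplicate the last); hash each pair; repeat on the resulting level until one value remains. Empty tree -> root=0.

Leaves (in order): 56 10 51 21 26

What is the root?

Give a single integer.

Answer: 469

Derivation:
L0: [56, 10, 51, 21, 26]
L1: h(56,10)=(56*31+10)%997=749 h(51,21)=(51*31+21)%997=605 h(26,26)=(26*31+26)%997=832 -> [749, 605, 832]
L2: h(749,605)=(749*31+605)%997=893 h(832,832)=(832*31+832)%997=702 -> [893, 702]
L3: h(893,702)=(893*31+702)%997=469 -> [469]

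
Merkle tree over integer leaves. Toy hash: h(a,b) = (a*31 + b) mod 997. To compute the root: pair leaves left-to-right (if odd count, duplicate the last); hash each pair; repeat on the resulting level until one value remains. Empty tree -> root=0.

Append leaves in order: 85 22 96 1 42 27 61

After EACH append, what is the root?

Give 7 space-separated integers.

After append 85 (leaves=[85]):
  L0: [85]
  root=85
After append 22 (leaves=[85, 22]):
  L0: [85, 22]
  L1: h(85,22)=(85*31+22)%997=663 -> [663]
  root=663
After append 96 (leaves=[85, 22, 96]):
  L0: [85, 22, 96]
  L1: h(85,22)=(85*31+22)%997=663 h(96,96)=(96*31+96)%997=81 -> [663, 81]
  L2: h(663,81)=(663*31+81)%997=694 -> [694]
  root=694
After append 1 (leaves=[85, 22, 96, 1]):
  L0: [85, 22, 96, 1]
  L1: h(85,22)=(85*31+22)%997=663 h(96,1)=(96*31+1)%997=983 -> [663, 983]
  L2: h(663,983)=(663*31+983)%997=599 -> [599]
  root=599
After append 42 (leaves=[85, 22, 96, 1, 42]):
  L0: [85, 22, 96, 1, 42]
  L1: h(85,22)=(85*31+22)%997=663 h(96,1)=(96*31+1)%997=983 h(42,42)=(42*31+42)%997=347 -> [663, 983, 347]
  L2: h(663,983)=(663*31+983)%997=599 h(347,347)=(347*31+347)%997=137 -> [599, 137]
  L3: h(599,137)=(599*31+137)%997=760 -> [760]
  root=760
After append 27 (leaves=[85, 22, 96, 1, 42, 27]):
  L0: [85, 22, 96, 1, 42, 27]
  L1: h(85,22)=(85*31+22)%997=663 h(96,1)=(96*31+1)%997=983 h(42,27)=(42*31+27)%997=332 -> [663, 983, 332]
  L2: h(663,983)=(663*31+983)%997=599 h(332,332)=(332*31+332)%997=654 -> [599, 654]
  L3: h(599,654)=(599*31+654)%997=280 -> [280]
  root=280
After append 61 (leaves=[85, 22, 96, 1, 42, 27, 61]):
  L0: [85, 22, 96, 1, 42, 27, 61]
  L1: h(85,22)=(85*31+22)%997=663 h(96,1)=(96*31+1)%997=983 h(42,27)=(42*31+27)%997=332 h(61,61)=(61*31+61)%997=955 -> [663, 983, 332, 955]
  L2: h(663,983)=(663*31+983)%997=599 h(332,955)=(332*31+955)%997=280 -> [599, 280]
  L3: h(599,280)=(599*31+280)%997=903 -> [903]
  root=903

Answer: 85 663 694 599 760 280 903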